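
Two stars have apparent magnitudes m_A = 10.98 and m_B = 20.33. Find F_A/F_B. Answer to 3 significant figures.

F_A/F_B ≈ 5500

Magnitude difference = -9.35
Flux ratio = 10^(−0.4 Δm) = 10^(−0.4 × -9.35) = 10^3.740 = 5495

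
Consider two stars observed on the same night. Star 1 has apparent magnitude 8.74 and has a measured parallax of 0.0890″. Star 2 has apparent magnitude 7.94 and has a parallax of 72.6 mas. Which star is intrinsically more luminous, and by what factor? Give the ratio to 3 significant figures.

Star 1: d = 1/p = 1/0.0890″ = 11.24 pc
Star 1: M = m − 5 log₁₀ d + 5 = 8.74 − 5·1.0506 + 5 = 8.487
Star 2: p = 72.6 mas = 0.0726″ → d = 1/p = 13.77 pc
Star 2: M = m − 5 log₁₀ d + 5 = 7.94 − 5·1.1391 + 5 = 7.245
ΔM = M_1 − M_2 = 8.487 − (7.245) = 1.242; smaller M is more luminous → Star 2.
L ratio = 10^(0.4 |ΔM|) = 10^0.497 = 3.140

Star 2 is more luminous, by a factor of 3.14.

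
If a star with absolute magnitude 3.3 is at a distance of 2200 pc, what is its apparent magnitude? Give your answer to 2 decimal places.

m = M + 5 log₁₀ d − 5 = 3.3 + 5·3.3424 − 5 = 15.012

m ≈ 15.01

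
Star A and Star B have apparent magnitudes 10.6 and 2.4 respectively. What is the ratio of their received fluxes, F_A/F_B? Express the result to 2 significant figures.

F_A/F_B ≈ 5.2×10^-4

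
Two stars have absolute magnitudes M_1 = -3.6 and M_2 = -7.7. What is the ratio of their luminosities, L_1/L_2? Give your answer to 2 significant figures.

L_1/L_2 ≈ 0.023

ΔM = M_1 − M_2 = 4.1
L_1/L_2 = 10^(−0.4 ΔM) = 10^-1.640 = 0.02291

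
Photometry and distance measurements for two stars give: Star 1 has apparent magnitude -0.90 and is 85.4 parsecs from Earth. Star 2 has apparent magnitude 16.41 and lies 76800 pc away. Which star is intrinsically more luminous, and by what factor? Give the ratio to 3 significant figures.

Star 1: M = m − 5 log₁₀ d + 5 = -0.90 − 5·1.9315 + 5 = -5.557
Star 2: M = m − 5 log₁₀ d + 5 = 16.41 − 5·4.8854 + 5 = -3.017
ΔM = M_1 − M_2 = -5.557 − (-3.017) = -2.540; smaller M is more luminous → Star 1.
L ratio = 10^(0.4 |ΔM|) = 10^1.016 = 10.38

Star 1 is more luminous, by a factor of 10.4.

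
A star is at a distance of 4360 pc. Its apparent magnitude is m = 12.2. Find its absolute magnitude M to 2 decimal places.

5 log₁₀(d/10 pc) = 5 log₁₀(4360) − 5 = 13.197
M = m − 5 log₁₀(d/10) = 12.2 − 13.197 = -0.997

M ≈ -1.00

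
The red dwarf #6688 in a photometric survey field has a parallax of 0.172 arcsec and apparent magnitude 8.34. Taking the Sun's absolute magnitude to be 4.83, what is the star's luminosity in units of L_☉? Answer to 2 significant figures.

L/L_☉ ≈ 0.013

d = 1/p = 1/0.172″ = 5.814 pc
M = m − 5 log₁₀ d + 5 = 8.34 − 5·0.7645 + 5 = 9.518
M − M_☉ = 9.518 − 4.83 = 4.688
L/L_☉ = 10^(−0.4 × 4.688) = 0.01333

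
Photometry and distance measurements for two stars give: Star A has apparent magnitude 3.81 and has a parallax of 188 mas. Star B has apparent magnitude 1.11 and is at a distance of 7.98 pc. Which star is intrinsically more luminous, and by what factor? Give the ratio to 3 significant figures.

Star B is more luminous, by a factor of 27.1.

Star A: p = 188 mas = 0.188″ → d = 1/p = 5.319 pc
Star A: M = m − 5 log₁₀ d + 5 = 3.81 − 5·0.7258 + 5 = 5.181
Star B: M = m − 5 log₁₀ d + 5 = 1.11 − 5·0.9020 + 5 = 1.600
ΔM = M_A − M_B = 5.181 − (1.600) = 3.581; smaller M is more luminous → Star B.
L ratio = 10^(0.4 |ΔM|) = 10^1.432 = 27.06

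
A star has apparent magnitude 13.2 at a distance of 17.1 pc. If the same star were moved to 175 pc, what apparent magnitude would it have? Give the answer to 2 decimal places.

m ≈ 18.25

Flux ∝ 1/d², so Δm = 5 log₁₀(d₂/d₁) = 5 log₁₀(175/17.1) = 5.050
m₂ = m₁ + Δm = 13.2 + (5.050) = 18.250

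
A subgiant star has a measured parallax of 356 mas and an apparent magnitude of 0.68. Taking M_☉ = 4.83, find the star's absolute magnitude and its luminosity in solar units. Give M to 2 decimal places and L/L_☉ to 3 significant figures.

M ≈ 3.44; L/L_☉ ≈ 3.61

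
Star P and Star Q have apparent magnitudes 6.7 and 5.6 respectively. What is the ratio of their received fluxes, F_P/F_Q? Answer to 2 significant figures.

Δm = 6.7 − (5.6) = 1.1
Flux ratio = 10^(−0.4 Δm) = 10^(−0.4 × 1.1) = 10^-0.440 = 0.3631

F_P/F_Q ≈ 0.36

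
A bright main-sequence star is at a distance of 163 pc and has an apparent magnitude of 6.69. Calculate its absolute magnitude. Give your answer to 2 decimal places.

M ≈ 0.63

5 log₁₀(d/10 pc) = 5 log₁₀(163.0) − 5 = 6.061
M = m − 5 log₁₀(d/10) = 6.69 − 6.061 = 0.629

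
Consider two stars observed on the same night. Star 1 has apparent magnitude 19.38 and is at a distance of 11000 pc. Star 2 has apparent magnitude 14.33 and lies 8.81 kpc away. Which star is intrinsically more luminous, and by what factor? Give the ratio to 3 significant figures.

Star 1: M = m − 5 log₁₀ d + 5 = 19.38 − 5·4.0414 + 5 = 4.173
Star 2: d = 8.81 kpc = 8810 pc
Star 2: M = m − 5 log₁₀ d + 5 = 14.33 − 5·3.9450 + 5 = -0.395
ΔM = M_1 − M_2 = 4.173 − (-0.395) = 4.568; smaller M is more luminous → Star 2.
L ratio = 10^(0.4 |ΔM|) = 10^1.827 = 67.17

Star 2 is more luminous, by a factor of 67.2.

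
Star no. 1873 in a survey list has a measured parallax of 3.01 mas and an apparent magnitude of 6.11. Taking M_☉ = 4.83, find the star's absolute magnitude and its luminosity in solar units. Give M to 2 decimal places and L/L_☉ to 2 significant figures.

d = 1/p = 1000/3.01 mas = 332.2 pc
M = m − 5 log₁₀ d + 5 = 6.11 − 5·2.5214 + 5 = -1.497
M − M_☉ = -1.497 − 4.83 = -6.327
L/L_☉ = 10^(−0.4 × -6.327) = 339.5

M ≈ -1.50; L/L_☉ ≈ 340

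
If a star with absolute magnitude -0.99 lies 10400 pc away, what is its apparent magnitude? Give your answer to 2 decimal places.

m ≈ 14.10

m = M + 5 log₁₀ d − 5 = -0.99 + 5·4.0170 − 5 = 14.095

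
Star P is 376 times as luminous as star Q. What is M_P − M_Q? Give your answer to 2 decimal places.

Pogson: ΔM = −2.5 log₁₀(ratio) = −2.5 log₁₀(376) = −2.5 × 2.5752 = -6.438
Star P is brighter, so it has the smaller magnitude: the difference is negative.

M_P − M_Q ≈ -6.44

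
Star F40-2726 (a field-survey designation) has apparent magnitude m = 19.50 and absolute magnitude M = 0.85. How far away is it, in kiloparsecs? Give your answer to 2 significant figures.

μ = m − M = 18.650
m − M = 5 log₁₀ d − 5
log₁₀ d = (m − M)/5 + 1 = 4.7300
d = 10^4.7300 = 53700 pc
= 53.70 kpc

d ≈ 54 kpc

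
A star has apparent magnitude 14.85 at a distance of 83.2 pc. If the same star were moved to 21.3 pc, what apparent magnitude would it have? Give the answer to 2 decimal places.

m ≈ 11.89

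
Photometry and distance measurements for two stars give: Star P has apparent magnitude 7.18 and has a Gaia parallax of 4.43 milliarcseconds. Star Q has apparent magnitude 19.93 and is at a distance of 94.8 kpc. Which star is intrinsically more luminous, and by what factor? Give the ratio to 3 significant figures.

Star Q is more luminous, by a factor of 1.40.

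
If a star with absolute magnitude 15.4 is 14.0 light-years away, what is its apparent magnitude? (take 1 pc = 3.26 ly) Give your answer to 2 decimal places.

m ≈ 13.56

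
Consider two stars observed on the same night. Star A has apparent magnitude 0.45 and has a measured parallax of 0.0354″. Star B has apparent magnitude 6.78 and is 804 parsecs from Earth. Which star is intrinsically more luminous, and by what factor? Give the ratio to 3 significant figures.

Star B is more luminous, by a factor of 2.38.

Star A: d = 1/p = 1/0.0354″ = 28.25 pc
Star A: M = m − 5 log₁₀ d + 5 = 0.45 − 5·1.4510 + 5 = -1.805
Star B: M = m − 5 log₁₀ d + 5 = 6.78 − 5·2.9053 + 5 = -2.746
ΔM = M_A − M_B = -1.805 − (-2.746) = 0.941; smaller M is more luminous → Star B.
L ratio = 10^(0.4 |ΔM|) = 10^0.377 = 2.380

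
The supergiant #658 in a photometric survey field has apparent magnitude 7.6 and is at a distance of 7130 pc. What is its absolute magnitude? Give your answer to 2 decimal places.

M ≈ -6.67

5 log₁₀(d/10 pc) = 5 log₁₀(7130) − 5 = 14.265
M = m − 5 log₁₀(d/10) = 7.6 − 14.265 = -6.665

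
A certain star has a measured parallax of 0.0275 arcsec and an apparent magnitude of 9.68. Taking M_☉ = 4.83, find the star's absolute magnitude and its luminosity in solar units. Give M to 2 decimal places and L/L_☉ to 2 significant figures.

M ≈ 6.88; L/L_☉ ≈ 0.15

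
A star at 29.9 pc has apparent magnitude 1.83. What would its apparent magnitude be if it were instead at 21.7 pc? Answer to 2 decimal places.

Flux ∝ 1/d², so Δm = 5 log₁₀(d₂/d₁) = 5 log₁₀(21.7/29.9) = -0.696
m₂ = m₁ + Δm = 1.83 + (-0.696) = 1.134

m ≈ 1.13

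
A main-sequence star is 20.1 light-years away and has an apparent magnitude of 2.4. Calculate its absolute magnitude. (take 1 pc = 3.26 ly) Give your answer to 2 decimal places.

d = 20.1 ly / 3.26 = 6.166 pc
5 log₁₀(d/10 pc) = 5 log₁₀(6.166) − 5 = -1.050
M = m − 5 log₁₀(d/10) = 2.4 + 1.050 = 3.450

M ≈ 3.45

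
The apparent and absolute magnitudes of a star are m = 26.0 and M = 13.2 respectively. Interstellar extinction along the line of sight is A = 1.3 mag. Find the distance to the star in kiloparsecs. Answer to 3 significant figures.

d ≈ 2.00 kpc

m − M = 5 log₁₀(d/10 pc) + A  ⇒  26.0 − (13.2) − 1.3 = 5 log₁₀(d/10)
11.500 = 5 log₁₀(d/10)
log₁₀ d = (m − M − A)/5 + 1 = 3.3000
d = 10^3.3000 = 1995 pc
= 1.995 kpc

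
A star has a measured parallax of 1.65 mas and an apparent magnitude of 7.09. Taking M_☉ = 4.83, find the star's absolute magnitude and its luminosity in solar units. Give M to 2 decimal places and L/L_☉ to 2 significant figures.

M ≈ -1.82; L/L_☉ ≈ 460

d = 1/p = 1000/1.65 mas = 606.1 pc
M = m − 5 log₁₀ d + 5 = 7.09 − 5·2.7825 + 5 = -1.823
M − M_☉ = -1.823 − 4.83 = -6.653
L/L_☉ = 10^(−0.4 × -6.653) = 458.2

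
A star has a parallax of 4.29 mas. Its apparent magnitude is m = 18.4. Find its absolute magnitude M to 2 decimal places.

M ≈ 11.56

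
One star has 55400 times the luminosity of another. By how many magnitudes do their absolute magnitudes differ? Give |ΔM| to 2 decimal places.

Pogson: ΔM = −2.5 log₁₀(ratio) = −2.5 log₁₀(55400) = −2.5 × 4.7435 = -11.859

|ΔM| ≈ 11.86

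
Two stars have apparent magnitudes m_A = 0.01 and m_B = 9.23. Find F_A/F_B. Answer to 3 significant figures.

Δm = 0.01 − (9.23) = -9.22
Flux ratio = 10^(−0.4 Δm) = 10^(−0.4 × -9.22) = 10^3.688 = 4875

F_A/F_B ≈ 4880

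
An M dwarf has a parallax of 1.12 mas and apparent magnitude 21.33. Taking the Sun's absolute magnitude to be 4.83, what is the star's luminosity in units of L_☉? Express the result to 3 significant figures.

d = 1/p = 1000/1.12 mas = 892.9 pc
M = m − 5 log₁₀ d + 5 = 21.33 − 5·2.9508 + 5 = 11.576
M − M_☉ = 11.576 − 4.83 = 6.746
L/L_☉ = 10^(−0.4 × 6.746) = 2.002×10^-3

L/L_☉ ≈ 2.00×10^-3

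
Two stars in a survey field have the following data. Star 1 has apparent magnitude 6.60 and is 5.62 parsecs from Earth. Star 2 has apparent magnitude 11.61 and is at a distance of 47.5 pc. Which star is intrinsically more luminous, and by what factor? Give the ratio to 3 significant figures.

Star 1: M = m − 5 log₁₀ d + 5 = 6.60 − 5·0.7497 + 5 = 7.851
Star 2: M = m − 5 log₁₀ d + 5 = 11.61 − 5·1.6767 + 5 = 8.227
ΔM = M_1 − M_2 = 7.851 − (8.227) = -0.375; smaller M is more luminous → Star 1.
L ratio = 10^(0.4 |ΔM|) = 10^0.150 = 1.413

Star 1 is more luminous, by a factor of 1.41.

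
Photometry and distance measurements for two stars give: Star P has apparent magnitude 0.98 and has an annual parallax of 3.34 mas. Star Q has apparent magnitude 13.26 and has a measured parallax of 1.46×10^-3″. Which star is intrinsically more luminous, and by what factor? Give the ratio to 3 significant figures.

Star P: p = 3.34 mas = 3.34×10^-3″ → d = 1/p = 299.4 pc
Star P: M = m − 5 log₁₀ d + 5 = 0.98 − 5·2.4763 + 5 = -6.401
Star Q: d = 1/p = 1/1.46×10^-3″ = 684.9 pc
Star Q: M = m − 5 log₁₀ d + 5 = 13.26 − 5·2.8356 + 5 = 4.082
ΔM = M_P − M_Q = -6.401 − (4.082) = -10.483; smaller M is more luminous → Star P.
L ratio = 10^(0.4 |ΔM|) = 10^4.193 = 15600

Star P is more luminous, by a factor of 15600.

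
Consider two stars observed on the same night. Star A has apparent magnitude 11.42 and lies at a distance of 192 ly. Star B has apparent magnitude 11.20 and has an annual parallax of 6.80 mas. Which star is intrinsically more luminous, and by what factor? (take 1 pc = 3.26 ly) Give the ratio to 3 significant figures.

Star B is more luminous, by a factor of 7.64.

Star A: d = 192 ly / 3.26 = 58.90 pc
Star A: M = m − 5 log₁₀ d + 5 = 11.42 − 5·1.7701 + 5 = 7.570
Star B: p = 6.80 mas = 6.80×10^-3″ → d = 1/p = 147.1 pc
Star B: M = m − 5 log₁₀ d + 5 = 11.20 − 5·2.1675 + 5 = 5.363
ΔM = M_A − M_B = 7.570 − (5.363) = 2.207; smaller M is more luminous → Star B.
L ratio = 10^(0.4 |ΔM|) = 10^0.883 = 7.635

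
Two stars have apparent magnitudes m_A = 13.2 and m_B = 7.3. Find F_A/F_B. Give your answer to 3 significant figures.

F_A/F_B ≈ 4.37×10^-3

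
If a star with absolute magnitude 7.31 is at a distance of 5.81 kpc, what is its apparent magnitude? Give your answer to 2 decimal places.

d = 5.81 kpc = 5810 pc
m = M + 5 log₁₀ d − 5 = 7.31 + 5·3.7642 − 5 = 21.131

m ≈ 21.13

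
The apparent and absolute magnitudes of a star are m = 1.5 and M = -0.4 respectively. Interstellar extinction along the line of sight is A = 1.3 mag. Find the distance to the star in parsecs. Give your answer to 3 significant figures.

d ≈ 13.2 pc

m − M = 5 log₁₀(d/10 pc) + A  ⇒  1.5 − (-0.4) − 1.3 = 5 log₁₀(d/10)
0.600 = 5 log₁₀(d/10)
log₁₀ d = (m − M − A)/5 + 1 = 1.1200
d = 10^1.1200 = 13.18 pc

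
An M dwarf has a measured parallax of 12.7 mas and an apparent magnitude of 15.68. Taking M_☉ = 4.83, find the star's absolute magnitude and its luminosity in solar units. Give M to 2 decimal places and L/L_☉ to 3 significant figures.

M ≈ 11.20; L/L_☉ ≈ 2.83×10^-3

d = 1/p = 1000/12.7 mas = 78.74 pc
M = m − 5 log₁₀ d + 5 = 15.68 − 5·1.8962 + 5 = 11.199
M − M_☉ = 11.199 − 4.83 = 6.369
L/L_☉ = 10^(−0.4 × 6.369) = 2.834×10^-3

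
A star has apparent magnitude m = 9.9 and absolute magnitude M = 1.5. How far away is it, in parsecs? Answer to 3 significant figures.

μ = m − M = 8.400
m − M = 5 log₁₀ d − 5
log₁₀ d = (m − M)/5 + 1 = 2.6800
d = 10^2.6800 = 478.6 pc

d ≈ 479 pc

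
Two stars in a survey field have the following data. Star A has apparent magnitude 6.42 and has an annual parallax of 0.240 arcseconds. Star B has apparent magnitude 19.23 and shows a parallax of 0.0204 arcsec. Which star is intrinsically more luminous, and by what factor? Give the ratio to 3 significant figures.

Star A: d = 1/p = 1/0.240″ = 4.167 pc
Star A: M = m − 5 log₁₀ d + 5 = 6.42 − 5·0.6198 + 5 = 8.321
Star B: d = 1/p = 1/0.0204″ = 49.02 pc
Star B: M = m − 5 log₁₀ d + 5 = 19.23 − 5·1.6904 + 5 = 15.778
ΔM = M_A − M_B = 8.321 − (15.778) = -7.457; smaller M is more luminous → Star A.
L ratio = 10^(0.4 |ΔM|) = 10^2.983 = 961.3

Star A is more luminous, by a factor of 961.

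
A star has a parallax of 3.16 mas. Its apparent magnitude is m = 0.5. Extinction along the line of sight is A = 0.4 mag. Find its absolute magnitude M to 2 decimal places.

M ≈ -7.40

p = 3.16 mas = 3.16×10^-3″ → d = 1/p = 316.5 pc
5 log₁₀(d/10 pc) = 5 log₁₀(316.5) − 5 = 7.502
M = m − 5 log₁₀(d/10) − A = 0.5 − 7.502 − 0.4 = -7.402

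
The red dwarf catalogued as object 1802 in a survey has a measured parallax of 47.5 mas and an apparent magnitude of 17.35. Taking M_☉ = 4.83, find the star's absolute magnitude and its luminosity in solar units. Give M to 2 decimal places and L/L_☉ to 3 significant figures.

M ≈ 15.73; L/L_☉ ≈ 4.35×10^-5

d = 1/p = 1000/47.5 mas = 21.05 pc
M = m − 5 log₁₀ d + 5 = 17.35 − 5·1.3233 + 5 = 15.733
M − M_☉ = 15.733 − 4.83 = 10.903
L/L_☉ = 10^(−0.4 × 10.903) = 4.351×10^-5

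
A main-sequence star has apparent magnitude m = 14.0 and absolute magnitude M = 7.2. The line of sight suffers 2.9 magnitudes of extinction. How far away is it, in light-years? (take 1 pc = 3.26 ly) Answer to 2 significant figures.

m − M = 5 log₁₀(d/10 pc) + A  ⇒  14.0 − (7.2) − 2.9 = 5 log₁₀(d/10)
3.900 = 5 log₁₀(d/10)
log₁₀ d = (m − M − A)/5 + 1 = 1.7800
d = 10^1.7800 = 60.26 pc
= 196.4 ly

d ≈ 200 ly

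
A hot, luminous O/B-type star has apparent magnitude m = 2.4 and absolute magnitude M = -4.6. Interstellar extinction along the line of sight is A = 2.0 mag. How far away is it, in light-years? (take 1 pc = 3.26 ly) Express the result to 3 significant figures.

d ≈ 326 ly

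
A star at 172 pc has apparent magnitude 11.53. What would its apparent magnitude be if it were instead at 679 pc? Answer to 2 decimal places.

Flux ∝ 1/d², so Δm = 5 log₁₀(d₂/d₁) = 5 log₁₀(679/172) = 2.982
m₂ = m₁ + Δm = 11.53 + (2.982) = 14.512

m ≈ 14.51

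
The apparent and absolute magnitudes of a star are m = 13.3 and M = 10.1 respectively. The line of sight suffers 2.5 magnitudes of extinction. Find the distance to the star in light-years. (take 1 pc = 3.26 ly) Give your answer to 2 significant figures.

m − M = 5 log₁₀(d/10 pc) + A  ⇒  13.3 − (10.1) − 2.5 = 5 log₁₀(d/10)
0.700 = 5 log₁₀(d/10)
log₁₀ d = (m − M − A)/5 + 1 = 1.1400
d = 10^1.1400 = 13.80 pc
= 45.00 ly

d ≈ 45 ly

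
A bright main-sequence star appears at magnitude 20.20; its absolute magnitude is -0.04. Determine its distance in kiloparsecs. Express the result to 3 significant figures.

d ≈ 112 kpc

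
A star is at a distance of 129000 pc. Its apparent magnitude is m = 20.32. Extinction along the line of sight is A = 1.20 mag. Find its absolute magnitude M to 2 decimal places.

5 log₁₀(d/10 pc) = 5 log₁₀(129000) − 5 = 20.553
M = m − 5 log₁₀(d/10) − A = 20.32 − 20.553 − 1.20 = -1.433

M ≈ -1.43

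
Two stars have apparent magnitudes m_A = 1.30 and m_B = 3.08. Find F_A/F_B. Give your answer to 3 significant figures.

F_A/F_B ≈ 5.15

Δm = 1.30 − (3.08) = -1.78
Flux ratio = 10^(−0.4 Δm) = 10^(−0.4 × -1.78) = 10^0.712 = 5.152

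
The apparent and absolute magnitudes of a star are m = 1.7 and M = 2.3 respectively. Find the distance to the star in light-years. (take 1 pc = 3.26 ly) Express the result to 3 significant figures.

d ≈ 24.7 ly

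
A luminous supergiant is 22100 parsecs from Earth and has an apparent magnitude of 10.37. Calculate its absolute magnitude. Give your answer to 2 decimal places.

5 log₁₀(d/10 pc) = 5 log₁₀(22100) − 5 = 16.722
M = m − 5 log₁₀(d/10) = 10.37 − 16.722 = -6.352

M ≈ -6.35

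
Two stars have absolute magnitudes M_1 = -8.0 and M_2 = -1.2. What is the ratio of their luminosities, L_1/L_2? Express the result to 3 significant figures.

ΔM = M_1 − M_2 = -6.8
L_1/L_2 = 10^(−0.4 ΔM) = 10^2.720 = 524.8

L_1/L_2 ≈ 525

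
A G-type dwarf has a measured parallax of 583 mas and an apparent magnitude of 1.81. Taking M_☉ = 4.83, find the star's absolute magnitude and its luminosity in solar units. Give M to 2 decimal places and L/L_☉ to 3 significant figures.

M ≈ 5.64; L/L_☉ ≈ 0.475

d = 1/p = 1000/583 mas = 1.715 pc
M = m − 5 log₁₀ d + 5 = 1.81 − 5·0.2343 + 5 = 5.638
M − M_☉ = 5.638 − 4.83 = 0.808
L/L_☉ = 10^(−0.4 × 0.808) = 0.4750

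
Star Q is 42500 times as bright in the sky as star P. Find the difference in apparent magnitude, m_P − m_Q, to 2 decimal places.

Pogson: Δm = −2.5 log₁₀(ratio) = −2.5 log₁₀(42500) = −2.5 × 4.6284 = -11.571
Star Q is brighter so has the smaller magnitude: m_P − m_Q is positive.

m_P − m_Q ≈ 11.57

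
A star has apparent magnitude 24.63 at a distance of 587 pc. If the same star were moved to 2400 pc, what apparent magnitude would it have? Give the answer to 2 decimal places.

m ≈ 27.69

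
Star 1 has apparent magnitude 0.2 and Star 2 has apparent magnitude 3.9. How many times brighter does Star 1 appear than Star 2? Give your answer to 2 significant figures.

30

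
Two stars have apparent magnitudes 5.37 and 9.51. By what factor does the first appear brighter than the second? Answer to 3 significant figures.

45.3

Δm = 5.37 − (9.51) = -4.14
Flux ratio = 10^(−0.4 Δm) = 10^(−0.4 × -4.14) = 10^1.656 = 45.29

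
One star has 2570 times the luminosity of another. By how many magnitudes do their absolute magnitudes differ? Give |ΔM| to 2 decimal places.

|ΔM| ≈ 8.52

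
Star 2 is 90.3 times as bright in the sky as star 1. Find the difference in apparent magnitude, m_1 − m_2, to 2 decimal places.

Pogson: Δm = −2.5 log₁₀(ratio) = −2.5 log₁₀(90.3) = −2.5 × 1.9557 = -4.889
Star 2 is brighter so has the smaller magnitude: m_1 − m_2 is positive.

m_1 − m_2 ≈ 4.89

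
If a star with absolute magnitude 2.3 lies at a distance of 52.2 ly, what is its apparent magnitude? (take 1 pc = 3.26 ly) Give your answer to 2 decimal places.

d = 52.2 ly / 3.26 = 16.01 pc
m = M + 5 log₁₀ d − 5 = 2.3 + 5·1.2045 − 5 = 3.322

m ≈ 3.32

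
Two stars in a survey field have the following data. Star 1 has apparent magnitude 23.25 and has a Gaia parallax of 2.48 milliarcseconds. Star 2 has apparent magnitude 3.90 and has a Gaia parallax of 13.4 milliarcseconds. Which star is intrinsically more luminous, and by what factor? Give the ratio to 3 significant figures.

Star 2 is more luminous, by a factor of 1.88×10^6.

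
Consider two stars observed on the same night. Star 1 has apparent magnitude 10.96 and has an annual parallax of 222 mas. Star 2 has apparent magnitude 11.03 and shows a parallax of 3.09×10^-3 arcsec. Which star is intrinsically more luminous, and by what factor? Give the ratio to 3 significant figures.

Star 2 is more luminous, by a factor of 4840.

Star 1: p = 222 mas = 0.222″ → d = 1/p = 4.505 pc
Star 1: M = m − 5 log₁₀ d + 5 = 10.96 − 5·0.6536 + 5 = 12.692
Star 2: d = 1/p = 1/3.09×10^-3″ = 323.6 pc
Star 2: M = m − 5 log₁₀ d + 5 = 11.03 − 5·2.5100 + 5 = 3.480
ΔM = M_1 − M_2 = 12.692 − (3.480) = 9.212; smaller M is more luminous → Star 2.
L ratio = 10^(0.4 |ΔM|) = 10^3.685 = 4839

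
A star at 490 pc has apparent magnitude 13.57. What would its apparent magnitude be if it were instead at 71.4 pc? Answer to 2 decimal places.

Flux ∝ 1/d², so Δm = 5 log₁₀(d₂/d₁) = 5 log₁₀(71.4/490) = -4.182
m₂ = m₁ + Δm = 13.57 + (-4.182) = 9.388

m ≈ 9.39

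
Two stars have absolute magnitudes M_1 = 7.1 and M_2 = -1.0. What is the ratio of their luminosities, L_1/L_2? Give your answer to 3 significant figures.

ΔM = M_1 − M_2 = 8.1
L_1/L_2 = 10^(−0.4 ΔM) = 10^-3.240 = 5.754×10^-4

L_1/L_2 ≈ 5.75×10^-4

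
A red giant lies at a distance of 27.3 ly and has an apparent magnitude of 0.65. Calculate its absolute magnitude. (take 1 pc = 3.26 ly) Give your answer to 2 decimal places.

M ≈ 1.04

d = 27.3 ly / 3.26 = 8.374 pc
5 log₁₀(d/10 pc) = 5 log₁₀(8.374) − 5 = -0.385
M = m − 5 log₁₀(d/10) = 0.65 + 0.385 = 1.035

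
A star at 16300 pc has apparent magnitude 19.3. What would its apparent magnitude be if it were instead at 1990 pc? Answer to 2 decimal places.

m ≈ 14.73

Flux ∝ 1/d², so Δm = 5 log₁₀(d₂/d₁) = 5 log₁₀(1990/16300) = -4.567
m₂ = m₁ + Δm = 19.3 + (-4.567) = 14.733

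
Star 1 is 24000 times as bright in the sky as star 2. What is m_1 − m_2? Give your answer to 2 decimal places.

Pogson: Δm = −2.5 log₁₀(ratio) = −2.5 log₁₀(24000) = −2.5 × 4.3802 = -10.951
Star 1 is brighter, so it has the smaller magnitude: the difference is negative.

m_1 − m_2 ≈ -10.95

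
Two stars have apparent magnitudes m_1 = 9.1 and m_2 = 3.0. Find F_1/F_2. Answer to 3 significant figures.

F_1/F_2 ≈ 3.63×10^-3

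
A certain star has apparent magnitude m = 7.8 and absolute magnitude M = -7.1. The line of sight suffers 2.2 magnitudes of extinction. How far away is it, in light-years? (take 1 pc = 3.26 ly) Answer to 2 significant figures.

d ≈ 11000 ly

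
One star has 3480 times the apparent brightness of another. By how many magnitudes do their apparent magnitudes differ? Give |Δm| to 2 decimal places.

Pogson: Δm = −2.5 log₁₀(ratio) = −2.5 log₁₀(3480) = −2.5 × 3.5416 = -8.854

|Δm| ≈ 8.85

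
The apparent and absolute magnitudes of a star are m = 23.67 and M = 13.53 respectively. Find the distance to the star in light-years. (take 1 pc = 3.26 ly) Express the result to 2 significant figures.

d ≈ 3500 ly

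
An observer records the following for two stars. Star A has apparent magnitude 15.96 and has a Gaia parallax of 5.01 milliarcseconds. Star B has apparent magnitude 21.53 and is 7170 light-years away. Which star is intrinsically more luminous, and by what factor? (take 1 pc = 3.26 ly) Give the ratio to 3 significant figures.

Star A is more luminous, by a factor of 1.39.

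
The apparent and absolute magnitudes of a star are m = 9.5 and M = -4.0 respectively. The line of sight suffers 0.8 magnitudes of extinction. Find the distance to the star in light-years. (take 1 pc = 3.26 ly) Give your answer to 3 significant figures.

m − M = 5 log₁₀(d/10 pc) + A  ⇒  9.5 − (-4.0) − 0.8 = 5 log₁₀(d/10)
12.700 = 5 log₁₀(d/10)
log₁₀ d = (m − M − A)/5 + 1 = 3.5400
d = 10^3.5400 = 3467 pc
= 11300 ly

d ≈ 11300 ly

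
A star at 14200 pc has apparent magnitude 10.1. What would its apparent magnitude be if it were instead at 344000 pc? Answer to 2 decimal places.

m ≈ 17.02

Flux ∝ 1/d², so Δm = 5 log₁₀(d₂/d₁) = 5 log₁₀(344000/14200) = 6.921
m₂ = m₁ + Δm = 10.1 + (6.921) = 17.021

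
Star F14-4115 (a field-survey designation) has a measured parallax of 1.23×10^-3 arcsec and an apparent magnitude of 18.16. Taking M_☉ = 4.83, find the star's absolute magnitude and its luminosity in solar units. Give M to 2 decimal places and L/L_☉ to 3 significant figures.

M ≈ 8.61; L/L_☉ ≈ 0.0308

d = 1/p = 1/1.23×10^-3″ = 813.0 pc
M = m − 5 log₁₀ d + 5 = 18.16 − 5·2.9101 + 5 = 8.610
M − M_☉ = 8.610 − 4.83 = 3.780
L/L_☉ = 10^(−0.4 × 3.780) = 0.03077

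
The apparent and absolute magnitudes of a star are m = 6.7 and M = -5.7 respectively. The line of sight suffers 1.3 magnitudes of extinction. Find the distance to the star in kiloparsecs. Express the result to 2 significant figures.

d ≈ 1.7 kpc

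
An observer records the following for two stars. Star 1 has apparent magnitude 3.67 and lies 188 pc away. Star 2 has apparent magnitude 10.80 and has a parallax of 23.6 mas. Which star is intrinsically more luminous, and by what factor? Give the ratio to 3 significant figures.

Star 1: M = m − 5 log₁₀ d + 5 = 3.67 − 5·2.2742 + 5 = -2.701
Star 2: p = 23.6 mas = 0.0236″ → d = 1/p = 42.37 pc
Star 2: M = m − 5 log₁₀ d + 5 = 10.80 − 5·1.6271 + 5 = 7.665
ΔM = M_1 − M_2 = -2.701 − (7.665) = -10.365; smaller M is more luminous → Star 1.
L ratio = 10^(0.4 |ΔM|) = 10^4.146 = 14000

Star 1 is more luminous, by a factor of 14000.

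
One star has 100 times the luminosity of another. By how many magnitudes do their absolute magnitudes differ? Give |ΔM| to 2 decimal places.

|ΔM| ≈ 5.00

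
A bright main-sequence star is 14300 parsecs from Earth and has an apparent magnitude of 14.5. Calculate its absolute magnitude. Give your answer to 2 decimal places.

5 log₁₀(d/10 pc) = 5 log₁₀(14300) − 5 = 15.777
M = m − 5 log₁₀(d/10) = 14.5 − 15.777 = -1.277

M ≈ -1.28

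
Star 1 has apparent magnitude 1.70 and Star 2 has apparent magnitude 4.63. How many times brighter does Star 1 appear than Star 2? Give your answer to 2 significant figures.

Magnitude difference = -2.93
Flux ratio = 10^(−0.4 Δm) = 10^(−0.4 × -2.93) = 10^1.172 = 14.86

15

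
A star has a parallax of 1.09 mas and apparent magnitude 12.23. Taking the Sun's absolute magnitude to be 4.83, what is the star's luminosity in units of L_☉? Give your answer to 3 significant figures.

d = 1/p = 1000/1.09 mas = 917.4 pc
M = m − 5 log₁₀ d + 5 = 12.23 − 5·2.9626 + 5 = 2.417
M − M_☉ = 2.417 − 4.83 = -2.413
L/L_☉ = 10^(−0.4 × -2.413) = 9.229

L/L_☉ ≈ 9.23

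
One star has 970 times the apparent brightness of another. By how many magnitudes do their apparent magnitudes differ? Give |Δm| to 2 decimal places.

Pogson: Δm = −2.5 log₁₀(ratio) = −2.5 log₁₀(970) = −2.5 × 2.9868 = -7.467

|Δm| ≈ 7.47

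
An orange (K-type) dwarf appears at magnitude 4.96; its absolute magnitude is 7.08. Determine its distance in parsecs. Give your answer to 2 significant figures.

μ = m − M = -2.120
m − M = 5 log₁₀ d − 5
log₁₀ d = (m − M)/5 + 1 = 0.5760
d = 10^0.5760 = 3.767 pc

d ≈ 3.8 pc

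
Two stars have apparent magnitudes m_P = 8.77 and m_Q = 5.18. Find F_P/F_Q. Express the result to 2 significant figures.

F_P/F_Q ≈ 0.037

Magnitude difference = 3.59
Flux ratio = 10^(−0.4 Δm) = 10^(−0.4 × 3.59) = 10^-1.436 = 0.03664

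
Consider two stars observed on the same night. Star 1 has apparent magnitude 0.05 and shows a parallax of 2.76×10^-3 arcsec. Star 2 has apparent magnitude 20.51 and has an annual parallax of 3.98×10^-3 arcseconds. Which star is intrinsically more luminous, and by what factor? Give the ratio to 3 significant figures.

Star 1: d = 1/p = 1/2.76×10^-3″ = 362.3 pc
Star 1: M = m − 5 log₁₀ d + 5 = 0.05 − 5·2.5591 + 5 = -7.745
Star 2: d = 1/p = 1/3.98×10^-3″ = 251.3 pc
Star 2: M = m − 5 log₁₀ d + 5 = 20.51 − 5·2.4001 + 5 = 13.509
ΔM = M_1 − M_2 = -7.745 − (13.509) = -21.255; smaller M is more luminous → Star 1.
L ratio = 10^(0.4 |ΔM|) = 10^8.502 = 3.176×10^8

Star 1 is more luminous, by a factor of 3.18×10^8.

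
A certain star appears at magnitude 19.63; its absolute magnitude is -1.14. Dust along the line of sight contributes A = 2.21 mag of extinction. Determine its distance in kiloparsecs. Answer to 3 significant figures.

d ≈ 51.5 kpc

m − M = 5 log₁₀(d/10 pc) + A  ⇒  19.63 − (-1.14) − 2.21 = 5 log₁₀(d/10)
18.560 = 5 log₁₀(d/10)
log₁₀ d = (m − M − A)/5 + 1 = 4.7120
d = 10^4.7120 = 51520 pc
= 51.52 kpc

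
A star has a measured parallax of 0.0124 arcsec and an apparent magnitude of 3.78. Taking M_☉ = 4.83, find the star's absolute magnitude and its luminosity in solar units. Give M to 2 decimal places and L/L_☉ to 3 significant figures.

d = 1/p = 1/0.0124″ = 80.65 pc
M = m − 5 log₁₀ d + 5 = 3.78 − 5·1.9066 + 5 = -0.753
M − M_☉ = -0.753 − 4.83 = -5.583
L/L_☉ = 10^(−0.4 × -5.583) = 171.1

M ≈ -0.75; L/L_☉ ≈ 171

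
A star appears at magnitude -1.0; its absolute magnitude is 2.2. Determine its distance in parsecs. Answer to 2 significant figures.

d ≈ 2.3 pc

Distance modulus: m − M = -1.0 − (2.2) = -3.200
m − M = 5 log₁₀ d − 5
log₁₀ d = (m − M)/5 + 1 = 0.3600
d = 10^0.3600 = 2.291 pc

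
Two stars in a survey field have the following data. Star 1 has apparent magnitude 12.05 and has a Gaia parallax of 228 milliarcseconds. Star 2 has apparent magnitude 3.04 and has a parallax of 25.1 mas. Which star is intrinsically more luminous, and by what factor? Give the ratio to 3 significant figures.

Star 2 is more luminous, by a factor of 332000.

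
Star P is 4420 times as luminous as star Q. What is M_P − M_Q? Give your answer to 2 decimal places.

Pogson: ΔM = −2.5 log₁₀(ratio) = −2.5 log₁₀(4420) = −2.5 × 3.6454 = -9.114
Star P is brighter, so it has the smaller magnitude: the difference is negative.

M_P − M_Q ≈ -9.11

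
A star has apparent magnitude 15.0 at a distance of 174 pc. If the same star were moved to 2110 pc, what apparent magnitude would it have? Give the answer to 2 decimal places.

m ≈ 20.42

Flux ∝ 1/d², so Δm = 5 log₁₀(d₂/d₁) = 5 log₁₀(2110/174) = 5.419
m₂ = m₁ + Δm = 15.0 + (5.419) = 20.419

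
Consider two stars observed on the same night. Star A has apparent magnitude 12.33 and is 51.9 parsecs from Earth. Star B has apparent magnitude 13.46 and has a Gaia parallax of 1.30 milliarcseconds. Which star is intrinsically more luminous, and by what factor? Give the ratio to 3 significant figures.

Star A: M = m − 5 log₁₀ d + 5 = 12.33 − 5·1.7152 + 5 = 8.754
Star B: p = 1.30 mas = 1.30×10^-3″ → d = 1/p = 769.2 pc
Star B: M = m − 5 log₁₀ d + 5 = 13.46 − 5·2.8861 + 5 = 4.030
ΔM = M_A − M_B = 8.754 − (4.030) = 4.724; smaller M is more luminous → Star B.
L ratio = 10^(0.4 |ΔM|) = 10^1.890 = 77.59

Star B is more luminous, by a factor of 77.6.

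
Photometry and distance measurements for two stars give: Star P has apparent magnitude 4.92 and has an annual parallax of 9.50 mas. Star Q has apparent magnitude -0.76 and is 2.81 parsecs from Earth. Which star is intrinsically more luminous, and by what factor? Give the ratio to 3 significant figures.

Star P is more luminous, by a factor of 7.50.

Star P: p = 9.50 mas = 9.50×10^-3″ → d = 1/p = 105.3 pc
Star P: M = m − 5 log₁₀ d + 5 = 4.92 − 5·2.0223 + 5 = -0.191
Star Q: M = m − 5 log₁₀ d + 5 = -0.76 − 5·0.4487 + 5 = 1.996
ΔM = M_P − M_Q = -0.191 − (1.996) = -2.188; smaller M is more luminous → Star P.
L ratio = 10^(0.4 |ΔM|) = 10^0.875 = 7.501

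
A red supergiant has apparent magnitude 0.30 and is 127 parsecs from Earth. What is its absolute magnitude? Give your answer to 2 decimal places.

M ≈ -5.22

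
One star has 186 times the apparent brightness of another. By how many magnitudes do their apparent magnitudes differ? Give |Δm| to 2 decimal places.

Pogson: Δm = −2.5 log₁₀(ratio) = −2.5 log₁₀(186) = −2.5 × 2.2695 = -5.674

|Δm| ≈ 5.67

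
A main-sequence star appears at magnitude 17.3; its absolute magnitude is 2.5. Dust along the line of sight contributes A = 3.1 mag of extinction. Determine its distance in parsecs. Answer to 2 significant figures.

d ≈ 2200 pc

m − M = 5 log₁₀(d/10 pc) + A  ⇒  17.3 − (2.5) − 3.1 = 5 log₁₀(d/10)
11.700 = 5 log₁₀(d/10)
log₁₀ d = (m − M − A)/5 + 1 = 3.3400
d = 10^3.3400 = 2188 pc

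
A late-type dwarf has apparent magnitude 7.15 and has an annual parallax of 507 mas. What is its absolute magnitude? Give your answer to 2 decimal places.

M ≈ 10.68

p = 507 mas = 0.507″ → d = 1/p = 1.972 pc
5 log₁₀(d/10 pc) = 5 log₁₀(1.972) − 5 = -3.525
M = m − 5 log₁₀(d/10) = 7.15 + 3.525 = 10.675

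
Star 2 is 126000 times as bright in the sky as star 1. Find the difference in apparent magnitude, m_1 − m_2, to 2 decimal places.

m_1 − m_2 ≈ 12.75

Pogson: Δm = −2.5 log₁₀(ratio) = −2.5 log₁₀(126000) = −2.5 × 5.1004 = -12.751
Star 2 is brighter so has the smaller magnitude: m_1 − m_2 is positive.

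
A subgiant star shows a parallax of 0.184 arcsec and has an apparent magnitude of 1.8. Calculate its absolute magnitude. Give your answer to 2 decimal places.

M ≈ 3.12

d = 1/p = 1/0.184″ = 5.435 pc
5 log₁₀(d/10 pc) = 5 log₁₀(5.435) − 5 = -1.324
M = m − 5 log₁₀(d/10) = 1.8 + 1.324 = 3.124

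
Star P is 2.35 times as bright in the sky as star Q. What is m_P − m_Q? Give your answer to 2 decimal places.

Pogson: Δm = −2.5 log₁₀(ratio) = −2.5 log₁₀(2.35) = −2.5 × 0.3711 = -0.928
Star P is brighter, so it has the smaller magnitude: the difference is negative.

m_P − m_Q ≈ -0.93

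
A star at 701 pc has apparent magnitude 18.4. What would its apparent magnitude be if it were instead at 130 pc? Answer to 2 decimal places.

Flux ∝ 1/d², so Δm = 5 log₁₀(d₂/d₁) = 5 log₁₀(130/701) = -3.659
m₂ = m₁ + Δm = 18.4 + (-3.659) = 14.741

m ≈ 14.74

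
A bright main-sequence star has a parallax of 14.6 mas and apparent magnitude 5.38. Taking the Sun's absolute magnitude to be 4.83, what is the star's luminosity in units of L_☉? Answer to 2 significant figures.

L/L_☉ ≈ 28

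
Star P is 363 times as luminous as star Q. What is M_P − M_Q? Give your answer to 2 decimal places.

Pogson: ΔM = −2.5 log₁₀(ratio) = −2.5 log₁₀(363) = −2.5 × 2.5599 = -6.400
Star P is brighter, so it has the smaller magnitude: the difference is negative.

M_P − M_Q ≈ -6.40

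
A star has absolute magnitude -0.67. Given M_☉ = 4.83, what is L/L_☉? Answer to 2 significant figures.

L/L_☉ ≈ 160

M − M_☉ = -0.67 − 4.83 = -5.500
L/L_☉ = 10^(−0.4 (M − M_☉)) = 10^2.200 = 158.5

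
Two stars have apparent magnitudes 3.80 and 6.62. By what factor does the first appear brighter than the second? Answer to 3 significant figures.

13.4

Δm = 3.80 − (6.62) = -2.82
Flux ratio = 10^(−0.4 Δm) = 10^(−0.4 × -2.82) = 10^1.128 = 13.43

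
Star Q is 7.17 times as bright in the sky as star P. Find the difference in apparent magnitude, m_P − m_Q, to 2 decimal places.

Pogson: Δm = −2.5 log₁₀(ratio) = −2.5 log₁₀(7.17) = −2.5 × 0.8555 = -2.139
Star Q is brighter so has the smaller magnitude: m_P − m_Q is positive.

m_P − m_Q ≈ 2.14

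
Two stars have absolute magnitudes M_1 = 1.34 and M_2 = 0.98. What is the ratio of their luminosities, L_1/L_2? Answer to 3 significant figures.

ΔM = M_1 − M_2 = 0.36
L_1/L_2 = 10^(−0.4 ΔM) = 10^-0.144 = 0.7178

L_1/L_2 ≈ 0.718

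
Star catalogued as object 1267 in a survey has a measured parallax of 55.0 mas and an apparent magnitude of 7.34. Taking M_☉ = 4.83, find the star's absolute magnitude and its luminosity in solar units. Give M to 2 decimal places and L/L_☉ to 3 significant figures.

M ≈ 6.04; L/L_☉ ≈ 0.328

d = 1/p = 1000/55.0 mas = 18.18 pc
M = m − 5 log₁₀ d + 5 = 7.34 − 5·1.2596 + 5 = 6.042
M − M_☉ = 6.042 − 4.83 = 1.212
L/L_☉ = 10^(−0.4 × 1.212) = 0.3275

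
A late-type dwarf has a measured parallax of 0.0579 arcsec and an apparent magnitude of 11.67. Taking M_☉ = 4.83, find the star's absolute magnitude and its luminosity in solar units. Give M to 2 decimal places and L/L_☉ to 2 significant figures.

d = 1/p = 1/0.0579″ = 17.27 pc
M = m − 5 log₁₀ d + 5 = 11.67 − 5·1.2373 + 5 = 10.483
M − M_☉ = 10.483 − 4.83 = 5.653
L/L_☉ = 10^(−0.4 × 5.653) = 5.478×10^-3

M ≈ 10.48; L/L_☉ ≈ 5.5×10^-3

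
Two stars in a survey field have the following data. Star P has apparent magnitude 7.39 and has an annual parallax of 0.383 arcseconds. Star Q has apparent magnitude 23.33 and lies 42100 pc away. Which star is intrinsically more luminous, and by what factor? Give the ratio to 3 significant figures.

Star Q is more luminous, by a factor of 109.

Star P: d = 1/p = 1/0.383″ = 2.611 pc
Star P: M = m − 5 log₁₀ d + 5 = 7.39 − 5·0.4168 + 5 = 10.306
Star Q: M = m − 5 log₁₀ d + 5 = 23.33 − 5·4.6243 + 5 = 5.209
ΔM = M_P − M_Q = 10.306 − (5.209) = 5.097; smaller M is more luminous → Star Q.
L ratio = 10^(0.4 |ΔM|) = 10^2.039 = 109.4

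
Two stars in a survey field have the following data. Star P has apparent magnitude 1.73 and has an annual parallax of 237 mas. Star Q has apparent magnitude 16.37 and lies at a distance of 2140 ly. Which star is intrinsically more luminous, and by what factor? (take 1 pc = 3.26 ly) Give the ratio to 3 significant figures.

Star P is more luminous, by a factor of 29.7.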